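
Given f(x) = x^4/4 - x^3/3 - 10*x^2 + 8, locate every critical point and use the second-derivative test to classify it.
f'(x) = x*(x^2 - x - 20)

Solve f'(x) = 0:
  Factor: x^3 - x^2 - 20*x = x*(x - 5)*(x + 4) = 0.
  ⇒ x = -4, 0, 5

f''(x) = 3*x^2 - 2*x - 20
Second-derivative test at each critical point:
  f''(-4) = 36 > 0 → local minimum
  f''(0) = -20 < 0 → local maximum
  f''(5) = 45 > 0 → local minimum

Critical points: x = -4 (local minimum); x = 0 (local maximum); x = 5 (local minimum)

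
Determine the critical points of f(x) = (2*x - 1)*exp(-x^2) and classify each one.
f'(x) = 2*(-x*(2*x - 1) + 1)*exp(-x^2)

Solve f'(x) = 0:
  f'(x) = (-4*x^2 + 2*x + 2)·exp(-x^2) and exp(-x^2) > 0 for every x, so f'(x) = 0 ⇔ -4*x^2 + 2*x + 2 = 0.
  Factor: -4*x^2 + 2*x + 2 = -2*(x - 1)*(2*x + 1) = 0.
  ⇒ x = -1/2, 1

f''(x) = 2*(2*x^2*(2*x - 1) - 6*x + 1)*exp(-x^2)
Second-derivative test at each critical point:
  f''(-1/2) = 4.6728 > 0 → local minimum
  f''(1) = -2.2073 < 0 → local maximum

Critical points: x = -1/2 (local minimum); x = 1 (local maximum)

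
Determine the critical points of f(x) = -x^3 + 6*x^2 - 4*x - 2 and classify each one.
f'(x) = -3*x^2 + 12*x - 4

Solve f'(x) = 0:
  3*x^2 - 12*x + 4 = 0 has no rational roots; quadratic formula: x = (12 ± √96)/6.
  ⇒ x = 2 - 2*sqrt(6)/3 ≈ 0.3670, 2*sqrt(6)/3 + 2 ≈ 3.6330

f''(x) = 12 - 6*x
Second-derivative test at each critical point:
  f''(0.3670) = 9.7980 > 0 → local minimum
  f''(3.6330) = -9.7980 < 0 → local maximum

Critical points: x = 2 - 2*sqrt(6)/3 ≈ 0.3670 (local minimum); x = 2*sqrt(6)/3 + 2 ≈ 3.6330 (local maximum)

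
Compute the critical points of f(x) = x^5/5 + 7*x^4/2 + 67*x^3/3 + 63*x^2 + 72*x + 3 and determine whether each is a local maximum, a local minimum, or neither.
f'(x) = x^4 + 14*x^3 + 67*x^2 + 126*x + 72

Solve f'(x) = 0:
  Factor: x^4 + 14*x^3 + 67*x^2 + 126*x + 72 = (x + 1)*(x + 3)*(x + 4)*(x + 6) = 0.
  ⇒ x = -6, -4, -3, -1

f''(x) = 4*x^3 + 42*x^2 + 134*x + 126
Second-derivative test at each critical point:
  f''(-6) = -30 < 0 → local maximum
  f''(-4) = 6 > 0 → local minimum
  f''(-3) = -6 < 0 → local maximum
  f''(-1) = 30 > 0 → local minimum

Critical points: x = -6 (local maximum); x = -4 (local minimum); x = -3 (local maximum); x = -1 (local minimum)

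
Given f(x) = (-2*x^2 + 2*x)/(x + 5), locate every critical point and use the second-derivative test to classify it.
f'(x) = 2*(-x^2 - 10*x + 5)/(x^2 + 10*x + 25)

Solve f'(x) = 0:
  f'(x) = -2*(x^2 + 10*x - 5)/(x + 5)^2; the denominator is positive wherever f is defined, so f'(x) = 0 ⇔ -2*x^2 - 20*x + 10 = 0.
  Factor: -2*x^2 - 20*x + 10 = -2*(x^2 + 10*x - 5); x^2 + 10*x - 5 = 0 has no rational roots; quadratic formula: x = (-10 ± √120)/2.
  ⇒ x = -sqrt(30) - 5 ≈ -10.4772, -5 + sqrt(30) ≈ 0.4772

f''(x) = -120/(x^3 + 15*x^2 + 75*x + 125)
Second-derivative test at each critical point:
  f''(-10.4772) = 0.7303 > 0 → local minimum
  f''(0.4772) = -0.7303 < 0 → local maximum

Critical points: x = -sqrt(30) - 5 ≈ -10.4772 (local minimum); x = -5 + sqrt(30) ≈ 0.4772 (local maximum)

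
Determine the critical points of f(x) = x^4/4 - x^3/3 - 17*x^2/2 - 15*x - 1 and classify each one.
f'(x) = x^3 - x^2 - 17*x - 15

Solve f'(x) = 0:
  Factor: x^3 - x^2 - 17*x - 15 = (x - 5)*(x + 1)*(x + 3) = 0.
  ⇒ x = -3, -1, 5

f''(x) = 3*x^2 - 2*x - 17
Second-derivative test at each critical point:
  f''(-3) = 16 > 0 → local minimum
  f''(-1) = -12 < 0 → local maximum
  f''(5) = 48 > 0 → local minimum

Critical points: x = -3 (local minimum); x = -1 (local maximum); x = 5 (local minimum)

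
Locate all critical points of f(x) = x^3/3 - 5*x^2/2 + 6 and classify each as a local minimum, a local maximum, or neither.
f'(x) = x*(x - 5)

Solve f'(x) = 0:
  Factor: x^2 - 5*x = x*(x - 5) = 0.
  ⇒ x = 0, 5

f''(x) = 2*x - 5
Second-derivative test at each critical point:
  f''(0) = -5 < 0 → local maximum
  f''(5) = 5 > 0 → local minimum

Critical points: x = 0 (local maximum); x = 5 (local minimum)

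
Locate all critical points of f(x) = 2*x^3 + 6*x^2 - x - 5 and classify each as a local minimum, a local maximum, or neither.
f'(x) = 6*x^2 + 12*x - 1

Solve f'(x) = 0:
  6*x^2 + 12*x - 1 = 0 has no rational roots; quadratic formula: x = (-12 ± √168)/12.
  ⇒ x = -sqrt(42)/6 - 1 ≈ -2.0801, -1 + sqrt(42)/6 ≈ 0.0801

f''(x) = 12*x + 12
Second-derivative test at each critical point:
  f''(-2.0801) = -12.9615 < 0 → local maximum
  f''(0.0801) = 12.9615 > 0 → local minimum

Critical points: x = -sqrt(42)/6 - 1 ≈ -2.0801 (local maximum); x = -1 + sqrt(42)/6 ≈ 0.0801 (local minimum)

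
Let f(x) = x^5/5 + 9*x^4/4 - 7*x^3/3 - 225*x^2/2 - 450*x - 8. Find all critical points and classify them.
f'(x) = x^4 + 9*x^3 - 7*x^2 - 225*x - 450

Solve f'(x) = 0:
  Factor: x^4 + 9*x^3 - 7*x^2 - 225*x - 450 = (x - 5)*(x + 3)*(x + 5)*(x + 6) = 0.
  ⇒ x = -6, -5, -3, 5

f''(x) = 4*x^3 + 27*x^2 - 14*x - 225
Second-derivative test at each critical point:
  f''(-6) = -33 < 0 → local maximum
  f''(-5) = 20 > 0 → local minimum
  f''(-3) = -48 < 0 → local maximum
  f''(5) = 880 > 0 → local minimum

Critical points: x = -6 (local maximum); x = -5 (local minimum); x = -3 (local maximum); x = 5 (local minimum)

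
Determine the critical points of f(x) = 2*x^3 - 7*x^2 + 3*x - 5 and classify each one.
f'(x) = 6*x^2 - 14*x + 3

Solve f'(x) = 0:
  6*x^2 - 14*x + 3 = 0 has no rational roots; quadratic formula: x = (14 ± √124)/12.
  ⇒ x = 7/6 - sqrt(31)/6 ≈ 0.2387, sqrt(31)/6 + 7/6 ≈ 2.0946

f''(x) = 12*x - 14
Second-derivative test at each critical point:
  f''(0.2387) = -11.1355 < 0 → local maximum
  f''(2.0946) = 11.1355 > 0 → local minimum

Critical points: x = 7/6 - sqrt(31)/6 ≈ 0.2387 (local maximum); x = sqrt(31)/6 + 7/6 ≈ 2.0946 (local minimum)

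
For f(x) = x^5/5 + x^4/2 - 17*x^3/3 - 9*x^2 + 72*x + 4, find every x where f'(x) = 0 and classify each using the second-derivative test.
f'(x) = x^4 + 2*x^3 - 17*x^2 - 18*x + 72

Solve f'(x) = 0:
  Factor: x^4 + 2*x^3 - 17*x^2 - 18*x + 72 = (x - 3)*(x - 2)*(x + 3)*(x + 4) = 0.
  ⇒ x = -4, -3, 2, 3

f''(x) = 4*x^3 + 6*x^2 - 34*x - 18
Second-derivative test at each critical point:
  f''(-4) = -42 < 0 → local maximum
  f''(-3) = 30 > 0 → local minimum
  f''(2) = -30 < 0 → local maximum
  f''(3) = 42 > 0 → local minimum

Critical points: x = -4 (local maximum); x = -3 (local minimum); x = 2 (local maximum); x = 3 (local minimum)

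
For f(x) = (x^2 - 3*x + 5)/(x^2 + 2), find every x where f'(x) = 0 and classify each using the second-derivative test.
f'(x) = 3*(x^2 - 2*x - 2)/(x^4 + 4*x^2 + 4)

Solve f'(x) = 0:
  f'(x) = 3*(x^2 - 2*x - 2)/(x^2 + 2)^2; the denominator is positive wherever f is defined, so f'(x) = 0 ⇔ 3*x^2 - 6*x - 6 = 0.
  Factor: 3*x^2 - 6*x - 6 = 3*(x^2 - 2*x - 2); x^2 - 2*x - 2 = 0 has no rational roots; quadratic formula: x = (2 ± √12)/2.
  ⇒ x = 1 - sqrt(3) ≈ -0.7321, 1 + sqrt(3) ≈ 2.7321

f''(x) = 6*(-x^3 + 3*x^2 + 6*x - 2)/(x^6 + 6*x^4 + 12*x^2 + 8)
Second-derivative test at each critical point:
  f''(-0.7321) = -1.6160 < 0 → local maximum
  f''(2.7321) = 0.1160 > 0 → local minimum

Critical points: x = 1 - sqrt(3) ≈ -0.7321 (local maximum); x = 1 + sqrt(3) ≈ 2.7321 (local minimum)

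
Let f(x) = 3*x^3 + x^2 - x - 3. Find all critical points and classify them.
f'(x) = 9*x^2 + 2*x - 1

Solve f'(x) = 0:
  9*x^2 + 2*x - 1 = 0 has no rational roots; quadratic formula: x = (-2 ± √40)/18.
  ⇒ x = -sqrt(10)/9 - 1/9 ≈ -0.4625, -1/9 + sqrt(10)/9 ≈ 0.2403

f''(x) = 18*x + 2
Second-derivative test at each critical point:
  f''(-0.4625) = -6.3246 < 0 → local maximum
  f''(0.2403) = 6.3246 > 0 → local minimum

Critical points: x = -sqrt(10)/9 - 1/9 ≈ -0.4625 (local maximum); x = -1/9 + sqrt(10)/9 ≈ 0.2403 (local minimum)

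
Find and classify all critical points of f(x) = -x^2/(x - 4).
f'(x) = x*(8 - x)/(x - 4)^2

Solve f'(x) = 0:
  f'(x) = -x*(x - 8)/(x - 4)^2; the denominator is positive wherever f is defined, so f'(x) = 0 ⇔ -x^2 + 8*x = 0.
  Factor: -x^2 + 8*x = -x*(x - 8) = 0.
  ⇒ x = 0, 8

f''(x) = -32/(x^3 - 12*x^2 + 48*x - 64)
Second-derivative test at each critical point:
  f''(0) = 1/2 > 0 → local minimum
  f''(8) = -1/2 < 0 → local maximum

Critical points: x = 0 (local minimum); x = 8 (local maximum)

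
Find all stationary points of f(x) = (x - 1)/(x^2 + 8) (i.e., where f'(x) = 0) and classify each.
f'(x) = (x^2 - 2*x*(x - 1) + 8)/(x^2 + 8)^2

Solve f'(x) = 0:
  f'(x) = -(x - 4)*(x + 2)/(x^2 + 8)^2; the denominator is positive wherever f is defined, so f'(x) = 0 ⇔ -x^2 + 2*x + 8 = 0.
  Factor: -x^2 + 2*x + 8 = -(x - 4)*(x + 2) = 0.
  ⇒ x = -2, 4

f''(x) = 2*(4*x^2*(x - 1) + (1 - 3*x)*(x^2 + 8))/(x^2 + 8)^3
Second-derivative test at each critical point:
  f''(-2) = 1/24 > 0 → local minimum
  f''(4) = -1/96 < 0 → local maximum

Critical points: x = -2 (local minimum); x = 4 (local maximum)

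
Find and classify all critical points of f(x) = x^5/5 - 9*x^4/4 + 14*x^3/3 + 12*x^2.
f'(x) = x*(x^3 - 9*x^2 + 14*x + 24)

Solve f'(x) = 0:
  Factor: x^4 - 9*x^3 + 14*x^2 + 24*x = x*(x - 6)*(x - 4)*(x + 1) = 0.
  ⇒ x = -1, 0, 4, 6

f''(x) = 4*x^3 - 27*x^2 + 28*x + 24
Second-derivative test at each critical point:
  f''(-1) = -35 < 0 → local maximum
  f''(0) = 24 > 0 → local minimum
  f''(4) = -40 < 0 → local maximum
  f''(6) = 84 > 0 → local minimum

Critical points: x = -1 (local maximum); x = 0 (local minimum); x = 4 (local maximum); x = 6 (local minimum)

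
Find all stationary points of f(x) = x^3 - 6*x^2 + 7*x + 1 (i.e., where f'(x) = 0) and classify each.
f'(x) = 3*x^2 - 12*x + 7

Solve f'(x) = 0:
  3*x^2 - 12*x + 7 = 0 has no rational roots; quadratic formula: x = (12 ± √60)/6.
  ⇒ x = 2 - sqrt(15)/3 ≈ 0.7090, sqrt(15)/3 + 2 ≈ 3.2910

f''(x) = 6*x - 12
Second-derivative test at each critical point:
  f''(0.7090) = -7.7460 < 0 → local maximum
  f''(3.2910) = 7.7460 > 0 → local minimum

Critical points: x = 2 - sqrt(15)/3 ≈ 0.7090 (local maximum); x = sqrt(15)/3 + 2 ≈ 3.2910 (local minimum)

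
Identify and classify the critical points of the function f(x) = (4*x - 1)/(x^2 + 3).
f'(x) = 2*(-2*x^2 + x + 6)/(x^4 + 6*x^2 + 9)

Solve f'(x) = 0:
  f'(x) = -2*(x - 2)*(2*x + 3)/(x^2 + 3)^2; the denominator is positive wherever f is defined, so f'(x) = 0 ⇔ -4*x^2 + 2*x + 12 = 0.
  Factor: -4*x^2 + 2*x + 12 = -2*(x - 2)*(2*x + 3) = 0.
  ⇒ x = -3/2, 2

f''(x) = 2*(4*x^2*(4*x - 1) + (1 - 12*x)*(x^2 + 3))/(x^2 + 3)^3
Second-derivative test at each critical point:
  f''(-3/2) = 32/63 > 0 → local minimum
  f''(2) = -2/7 < 0 → local maximum

Critical points: x = -3/2 (local minimum); x = 2 (local maximum)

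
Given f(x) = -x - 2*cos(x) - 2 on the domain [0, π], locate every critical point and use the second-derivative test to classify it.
f'(x) = 2*sin(x) - 1

Solve f'(x) = 0 on [0, π]:
  f'(x) = 0 ⇔ sin(x) = 1/2, i.e. x = arcsin(1/2) + 2nπ or x = π − arcsin(1/2) + 2nπ; keep the solutions lying in [0, π].
  ⇒ x = pi/6 ≈ 0.5236, 5*pi/6 ≈ 2.6180

f''(x) = 2*cos(x)
Second-derivative test at each critical point:
  f''(0.5236) = 1.7321 > 0 → local minimum
  f''(2.6180) = -1.7321 < 0 → local maximum

Critical points: x = pi/6 ≈ 0.5236 (local minimum); x = 5*pi/6 ≈ 2.6180 (local maximum)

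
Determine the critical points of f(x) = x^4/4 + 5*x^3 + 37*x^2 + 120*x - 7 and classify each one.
f'(x) = x^3 + 15*x^2 + 74*x + 120

Solve f'(x) = 0:
  Factor: x^3 + 15*x^2 + 74*x + 120 = (x + 4)*(x + 5)*(x + 6) = 0.
  ⇒ x = -6, -5, -4

f''(x) = 3*x^2 + 30*x + 74
Second-derivative test at each critical point:
  f''(-6) = 2 > 0 → local minimum
  f''(-5) = -1 < 0 → local maximum
  f''(-4) = 2 > 0 → local minimum

Critical points: x = -6 (local minimum); x = -5 (local maximum); x = -4 (local minimum)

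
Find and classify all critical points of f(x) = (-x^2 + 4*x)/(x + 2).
f'(x) = (-x^2 - 4*x + 8)/(x^2 + 4*x + 4)

Solve f'(x) = 0:
  f'(x) = -(x^2 + 4*x - 8)/(x + 2)^2; the denominator is positive wherever f is defined, so f'(x) = 0 ⇔ -x^2 - 4*x + 8 = 0.
  x^2 + 4*x - 8 = 0 has no rational roots; quadratic formula: x = (-4 ± √48)/2.
  ⇒ x = -2*sqrt(3) - 2 ≈ -5.4641, -2 + 2*sqrt(3) ≈ 1.4641

f''(x) = -24/(x^3 + 6*x^2 + 12*x + 8)
Second-derivative test at each critical point:
  f''(-5.4641) = 0.5774 > 0 → local minimum
  f''(1.4641) = -0.5774 < 0 → local maximum

Critical points: x = -2*sqrt(3) - 2 ≈ -5.4641 (local minimum); x = -2 + 2*sqrt(3) ≈ 1.4641 (local maximum)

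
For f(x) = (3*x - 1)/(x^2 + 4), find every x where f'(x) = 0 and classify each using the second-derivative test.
f'(x) = (-3*x^2 + 2*x + 12)/(x^4 + 8*x^2 + 16)

Solve f'(x) = 0:
  f'(x) = -(3*x^2 - 2*x - 12)/(x^2 + 4)^2; the denominator is positive wherever f is defined, so f'(x) = 0 ⇔ -3*x^2 + 2*x + 12 = 0.
  3*x^2 - 2*x - 12 = 0 has no rational roots; quadratic formula: x = (2 ± √148)/6.
  ⇒ x = 1/3 - sqrt(37)/3 ≈ -1.6943, 1/3 + sqrt(37)/3 ≈ 2.3609

f''(x) = 2*(4*x^2*(3*x - 1) + (1 - 9*x)*(x^2 + 4))/(x^2 + 4)^3
Second-derivative test at each critical point:
  f''(-1.6943) = 0.2577 > 0 → local minimum
  f''(2.3609) = -0.1327 < 0 → local maximum

Critical points: x = 1/3 - sqrt(37)/3 ≈ -1.6943 (local minimum); x = 1/3 + sqrt(37)/3 ≈ 2.3609 (local maximum)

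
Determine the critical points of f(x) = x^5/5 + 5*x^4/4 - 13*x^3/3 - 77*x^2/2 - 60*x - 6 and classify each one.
f'(x) = x^4 + 5*x^3 - 13*x^2 - 77*x - 60

Solve f'(x) = 0:
  Factor: x^4 + 5*x^3 - 13*x^2 - 77*x - 60 = (x - 4)*(x + 1)*(x + 3)*(x + 5) = 0.
  ⇒ x = -5, -3, -1, 4

f''(x) = 4*x^3 + 15*x^2 - 26*x - 77
Second-derivative test at each critical point:
  f''(-5) = -72 < 0 → local maximum
  f''(-3) = 28 > 0 → local minimum
  f''(-1) = -40 < 0 → local maximum
  f''(4) = 315 > 0 → local minimum

Critical points: x = -5 (local maximum); x = -3 (local minimum); x = -1 (local maximum); x = 4 (local minimum)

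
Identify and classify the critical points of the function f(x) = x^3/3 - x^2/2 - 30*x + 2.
f'(x) = x^2 - x - 30

Solve f'(x) = 0:
  Factor: x^2 - x - 30 = (x - 6)*(x + 5) = 0.
  ⇒ x = -5, 6

f''(x) = 2*x - 1
Second-derivative test at each critical point:
  f''(-5) = -11 < 0 → local maximum
  f''(6) = 11 > 0 → local minimum

Critical points: x = -5 (local maximum); x = 6 (local minimum)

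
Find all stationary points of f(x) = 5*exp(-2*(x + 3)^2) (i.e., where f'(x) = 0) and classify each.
f'(x) = 20*(-x - 3)*exp(-2*(x + 3)^2)

Solve f'(x) = 0:
  f'(x) = (-20*x - 60)·exp(-2*(x + 3)^2) and exp(-2*(x + 3)^2) > 0 for every x, so f'(x) = 0 ⇔ -20*x - 60 = 0.
  Factor: -20*x - 60 = -20*(x + 3) = 0.
  ⇒ x = -3

f''(x) = 20*(4*(x + 3)^2 - 1)*exp(-2*(x + 3)^2)
Second-derivative test at each critical point:
  f''(-3) = -20 < 0 → local maximum

Critical points: x = -3 (local maximum)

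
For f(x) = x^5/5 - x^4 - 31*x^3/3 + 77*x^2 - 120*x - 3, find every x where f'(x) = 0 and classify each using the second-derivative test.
f'(x) = x^4 - 4*x^3 - 31*x^2 + 154*x - 120

Solve f'(x) = 0:
  Factor: x^4 - 4*x^3 - 31*x^2 + 154*x - 120 = (x - 5)*(x - 4)*(x - 1)*(x + 6) = 0.
  ⇒ x = -6, 1, 4, 5

f''(x) = 4*x^3 - 12*x^2 - 62*x + 154
Second-derivative test at each critical point:
  f''(-6) = -770 < 0 → local maximum
  f''(1) = 84 > 0 → local minimum
  f''(4) = -30 < 0 → local maximum
  f''(5) = 44 > 0 → local minimum

Critical points: x = -6 (local maximum); x = 1 (local minimum); x = 4 (local maximum); x = 5 (local minimum)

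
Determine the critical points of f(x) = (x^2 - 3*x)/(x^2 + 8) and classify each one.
f'(x) = (3*x^2 + 16*x - 24)/(x^4 + 16*x^2 + 64)

Solve f'(x) = 0:
  f'(x) = (3*x^2 + 16*x - 24)/(x^2 + 8)^2; the denominator is positive wherever f is defined, so f'(x) = 0 ⇔ 3*x^2 + 16*x - 24 = 0.
  3*x^2 + 16*x - 24 = 0 has no rational roots; quadratic formula: x = (-16 ± √544)/6.
  ⇒ x = -2*sqrt(34)/3 - 8/3 ≈ -6.5540, -8/3 + 2*sqrt(34)/3 ≈ 1.2206

f''(x) = 2*(-3*x^3 - 24*x^2 + 72*x + 64)/(x^6 + 24*x^4 + 192*x^2 + 512)
Second-derivative test at each critical point:
  f''(-6.5540) = -0.0090 < 0 → local maximum
  f''(1.2206) = 0.2590 > 0 → local minimum

Critical points: x = -2*sqrt(34)/3 - 8/3 ≈ -6.5540 (local maximum); x = -8/3 + 2*sqrt(34)/3 ≈ 1.2206 (local minimum)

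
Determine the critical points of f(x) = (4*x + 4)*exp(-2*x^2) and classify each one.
f'(x) = 4*(-4*x*(x + 1) + 1)*exp(-2*x^2)

Solve f'(x) = 0:
  f'(x) = (-16*x^2 - 16*x + 4)·exp(-2*x^2) and exp(-2*x^2) > 0 for every x, so f'(x) = 0 ⇔ -16*x^2 - 16*x + 4 = 0.
  Factor: -16*x^2 - 16*x + 4 = -4*(4*x^2 + 4*x - 1); 4*x^2 + 4*x - 1 = 0 has no rational roots; quadratic formula: x = (-4 ± √32)/8.
  ⇒ x = -sqrt(2)/2 - 1/2 ≈ -1.2071, -1/2 + sqrt(2)/2 ≈ 0.2071

f''(x) = 16*(4*x^2*(x + 1) - 3*x - 1)*exp(-2*x^2)
Second-derivative test at each critical point:
  f''(-1.2071) = 1.2275 > 0 → local minimum
  f''(0.2071) = -20.7672 < 0 → local maximum

Critical points: x = -sqrt(2)/2 - 1/2 ≈ -1.2071 (local minimum); x = -1/2 + sqrt(2)/2 ≈ 0.2071 (local maximum)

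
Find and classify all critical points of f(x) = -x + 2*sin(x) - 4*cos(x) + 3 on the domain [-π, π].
f'(x) = 4*sin(x) + 2*cos(x) - 1

Solve f'(x) = 0 on [-π, π]:
  f'(x) = 0 ⇔ 4*sin(x) + 2*cos(x) = 1. Write the left side as R·cos(x + φ) with R = √(2² + (-4)²) = 2*sqrt(5), cos φ = sqrt(5)/5, sin φ = -2*sqrt(5)/5; then cos(x + φ) = sqrt(5)/10. Solve for x and keep the solutions lying in [-π, π].
  ⇒ x = atan((2 - sqrt(19))/(1 + 2*sqrt(19))) ≈ -0.2381, atan((2 + sqrt(19))/(1 - 2*sqrt(19))) + pi ≈ 2.4524

f''(x) = -2*sin(x) + 4*cos(x)
Second-derivative test at each critical point:
  f''(-0.2381) = 4.3589 > 0 → local minimum
  f''(2.4524) = -4.3589 < 0 → local maximum

Critical points: x = atan((2 - sqrt(19))/(1 + 2*sqrt(19))) ≈ -0.2381 (local minimum); x = atan((2 + sqrt(19))/(1 - 2*sqrt(19))) + pi ≈ 2.4524 (local maximum)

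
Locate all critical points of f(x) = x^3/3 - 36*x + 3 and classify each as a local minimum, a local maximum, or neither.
f'(x) = x^2 - 36

Solve f'(x) = 0:
  Factor: x^2 - 36 = (x - 6)*(x + 6) = 0.
  ⇒ x = -6, 6

f''(x) = 2*x
Second-derivative test at each critical point:
  f''(-6) = -12 < 0 → local maximum
  f''(6) = 12 > 0 → local minimum

Critical points: x = -6 (local maximum); x = 6 (local minimum)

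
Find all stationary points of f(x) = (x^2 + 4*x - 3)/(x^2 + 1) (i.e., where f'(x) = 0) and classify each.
f'(x) = 4*(-x^2 + 2*x + 1)/(x^4 + 2*x^2 + 1)

Solve f'(x) = 0:
  f'(x) = -4*(x^2 - 2*x - 1)/(x^2 + 1)^2; the denominator is positive wherever f is defined, so f'(x) = 0 ⇔ -4*x^2 + 8*x + 4 = 0.
  Factor: -4*x^2 + 8*x + 4 = -4*(x^2 - 2*x - 1); x^2 - 2*x - 1 = 0 has no rational roots; quadratic formula: x = (2 ± √8)/2.
  ⇒ x = 1 - sqrt(2) ≈ -0.4142, 1 + sqrt(2) ≈ 2.4142

f''(x) = 8*(x^3 - 3*x^2 - 3*x + 1)/(x^6 + 3*x^4 + 3*x^2 + 1)
Second-derivative test at each critical point:
  f''(-0.4142) = 8.2426 > 0 → local minimum
  f''(2.4142) = -0.2426 < 0 → local maximum

Critical points: x = 1 - sqrt(2) ≈ -0.4142 (local minimum); x = 1 + sqrt(2) ≈ 2.4142 (local maximum)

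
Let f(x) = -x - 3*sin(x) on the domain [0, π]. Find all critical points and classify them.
f'(x) = -3*cos(x) - 1

Solve f'(x) = 0 on [0, π]:
  f'(x) = 0 ⇔ cos(x) = -1/3, i.e. x = ±arccos(-1/3) + 2nπ; keep the solutions lying in [0, π].
  ⇒ x = acos(-1/3) ≈ 1.9106

f''(x) = 3*sin(x)
Second-derivative test at each critical point:
  f''(1.9106) = 2.8284 > 0 → local minimum

Critical points: x = acos(-1/3) ≈ 1.9106 (local minimum)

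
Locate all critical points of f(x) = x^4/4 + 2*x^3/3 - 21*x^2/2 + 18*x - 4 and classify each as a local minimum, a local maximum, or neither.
f'(x) = x^3 + 2*x^2 - 21*x + 18

Solve f'(x) = 0:
  Factor: x^3 + 2*x^2 - 21*x + 18 = (x - 3)*(x - 1)*(x + 6) = 0.
  ⇒ x = -6, 1, 3

f''(x) = 3*x^2 + 4*x - 21
Second-derivative test at each critical point:
  f''(-6) = 63 > 0 → local minimum
  f''(1) = -14 < 0 → local maximum
  f''(3) = 18 > 0 → local minimum

Critical points: x = -6 (local minimum); x = 1 (local maximum); x = 3 (local minimum)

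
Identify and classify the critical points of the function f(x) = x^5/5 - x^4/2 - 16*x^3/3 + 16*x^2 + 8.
f'(x) = x*(x^3 - 2*x^2 - 16*x + 32)

Solve f'(x) = 0:
  Factor: x^4 - 2*x^3 - 16*x^2 + 32*x = x*(x - 4)*(x - 2)*(x + 4) = 0.
  ⇒ x = -4, 0, 2, 4

f''(x) = 4*x^3 - 6*x^2 - 32*x + 32
Second-derivative test at each critical point:
  f''(-4) = -192 < 0 → local maximum
  f''(0) = 32 > 0 → local minimum
  f''(2) = -24 < 0 → local maximum
  f''(4) = 64 > 0 → local minimum

Critical points: x = -4 (local maximum); x = 0 (local minimum); x = 2 (local maximum); x = 4 (local minimum)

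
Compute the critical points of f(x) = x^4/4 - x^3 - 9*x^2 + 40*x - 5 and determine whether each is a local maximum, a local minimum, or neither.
f'(x) = x^3 - 3*x^2 - 18*x + 40

Solve f'(x) = 0:
  Factor: x^3 - 3*x^2 - 18*x + 40 = (x - 5)*(x - 2)*(x + 4) = 0.
  ⇒ x = -4, 2, 5

f''(x) = 3*x^2 - 6*x - 18
Second-derivative test at each critical point:
  f''(-4) = 54 > 0 → local minimum
  f''(2) = -18 < 0 → local maximum
  f''(5) = 27 > 0 → local minimum

Critical points: x = -4 (local minimum); x = 2 (local maximum); x = 5 (local minimum)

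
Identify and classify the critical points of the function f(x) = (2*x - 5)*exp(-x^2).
f'(x) = 2*(-x*(2*x - 5) + 1)*exp(-x^2)

Solve f'(x) = 0:
  f'(x) = (-4*x^2 + 10*x + 2)·exp(-x^2) and exp(-x^2) > 0 for every x, so f'(x) = 0 ⇔ -4*x^2 + 10*x + 2 = 0.
  Factor: -4*x^2 + 10*x + 2 = -2*(2*x^2 - 5*x - 1); 2*x^2 - 5*x - 1 = 0 has no rational roots; quadratic formula: x = (5 ± √33)/4.
  ⇒ x = 5/4 - sqrt(33)/4 ≈ -0.1861, 5/4 + sqrt(33)/4 ≈ 2.6861

f''(x) = 2*(2*x^2*(2*x - 5) - 6*x + 5)*exp(-x^2)
Second-derivative test at each critical point:
  f''(-0.1861) = 11.0979 > 0 → local minimum
  f''(2.6861) = -0.0084 < 0 → local maximum

Critical points: x = 5/4 - sqrt(33)/4 ≈ -0.1861 (local minimum); x = 5/4 + sqrt(33)/4 ≈ 2.6861 (local maximum)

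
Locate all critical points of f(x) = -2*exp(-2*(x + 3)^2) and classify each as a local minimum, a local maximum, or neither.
f'(x) = 8*(x + 3)*exp(-2*(x + 3)^2)

Solve f'(x) = 0:
  f'(x) = (8*x + 24)·exp(-2*(x + 3)^2) and exp(-2*(x + 3)^2) > 0 for every x, so f'(x) = 0 ⇔ 8*x + 24 = 0.
  Factor: 8*x + 24 = 8*(x + 3) = 0.
  ⇒ x = -3

f''(x) = 8*(1 - 4*(x + 3)^2)*exp(-2*(x + 3)^2)
Second-derivative test at each critical point:
  f''(-3) = 8 > 0 → local minimum

Critical points: x = -3 (local minimum)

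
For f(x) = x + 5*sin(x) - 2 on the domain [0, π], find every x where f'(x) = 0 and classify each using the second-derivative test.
f'(x) = 5*cos(x) + 1

Solve f'(x) = 0 on [0, π]:
  f'(x) = 0 ⇔ cos(x) = -1/5, i.e. x = ±arccos(-1/5) + 2nπ; keep the solutions lying in [0, π].
  ⇒ x = acos(-1/5) ≈ 1.7722

f''(x) = -5*sin(x)
Second-derivative test at each critical point:
  f''(1.7722) = -4.8990 < 0 → local maximum

Critical points: x = acos(-1/5) ≈ 1.7722 (local maximum)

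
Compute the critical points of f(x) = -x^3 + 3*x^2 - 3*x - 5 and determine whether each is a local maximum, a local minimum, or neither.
f'(x) = -3*x^2 + 6*x - 3

Solve f'(x) = 0:
  Factor: -3*x^2 + 6*x - 3 = -3*(x - 1)^2 = 0.
  ⇒ x = 1

f''(x) = 6 - 6*x
Second-derivative test at each critical point:
  f''(1) = 0, so the second-derivative test is inconclusive; use the first-derivative test: f'(3/4) = -0.1875, f'(5/4) = -0.1875 — f' is negative on both sides (no sign change) → neither a local maximum nor a local minimum

Critical points: x = 1 (neither)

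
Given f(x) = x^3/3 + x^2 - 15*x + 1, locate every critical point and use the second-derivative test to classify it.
f'(x) = x^2 + 2*x - 15

Solve f'(x) = 0:
  Factor: x^2 + 2*x - 15 = (x - 3)*(x + 5) = 0.
  ⇒ x = -5, 3

f''(x) = 2*x + 2
Second-derivative test at each critical point:
  f''(-5) = -8 < 0 → local maximum
  f''(3) = 8 > 0 → local minimum

Critical points: x = -5 (local maximum); x = 3 (local minimum)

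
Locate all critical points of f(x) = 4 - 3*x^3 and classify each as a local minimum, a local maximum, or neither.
f'(x) = -9*x^2

Solve f'(x) = 0:
  ⇒ x = 0

f''(x) = -18*x
Second-derivative test at each critical point:
  f''(0) = 0, so the second-derivative test is inconclusive; use the first-derivative test: f'(-1/4) = -0.5625, f'(1/4) = -0.5625 — f' is negative on both sides (no sign change) → neither a local maximum nor a local minimum

Critical points: x = 0 (neither)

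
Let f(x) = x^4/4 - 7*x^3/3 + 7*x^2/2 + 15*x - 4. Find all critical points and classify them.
f'(x) = x^3 - 7*x^2 + 7*x + 15

Solve f'(x) = 0:
  Factor: x^3 - 7*x^2 + 7*x + 15 = (x - 5)*(x - 3)*(x + 1) = 0.
  ⇒ x = -1, 3, 5

f''(x) = 3*x^2 - 14*x + 7
Second-derivative test at each critical point:
  f''(-1) = 24 > 0 → local minimum
  f''(3) = -8 < 0 → local maximum
  f''(5) = 12 > 0 → local minimum

Critical points: x = -1 (local minimum); x = 3 (local maximum); x = 5 (local minimum)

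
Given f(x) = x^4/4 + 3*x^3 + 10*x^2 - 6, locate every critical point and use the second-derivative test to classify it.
f'(x) = x*(x^2 + 9*x + 20)

Solve f'(x) = 0:
  Factor: x^3 + 9*x^2 + 20*x = x*(x + 4)*(x + 5) = 0.
  ⇒ x = -5, -4, 0

f''(x) = 3*x^2 + 18*x + 20
Second-derivative test at each critical point:
  f''(-5) = 5 > 0 → local minimum
  f''(-4) = -4 < 0 → local maximum
  f''(0) = 20 > 0 → local minimum

Critical points: x = -5 (local minimum); x = -4 (local maximum); x = 0 (local minimum)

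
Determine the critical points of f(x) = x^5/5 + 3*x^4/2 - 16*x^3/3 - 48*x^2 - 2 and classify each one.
f'(x) = x*(x^3 + 6*x^2 - 16*x - 96)

Solve f'(x) = 0:
  Factor: x^4 + 6*x^3 - 16*x^2 - 96*x = x*(x - 4)*(x + 4)*(x + 6) = 0.
  ⇒ x = -6, -4, 0, 4

f''(x) = 4*x^3 + 18*x^2 - 32*x - 96
Second-derivative test at each critical point:
  f''(-6) = -120 < 0 → local maximum
  f''(-4) = 64 > 0 → local minimum
  f''(0) = -96 < 0 → local maximum
  f''(4) = 320 > 0 → local minimum

Critical points: x = -6 (local maximum); x = -4 (local minimum); x = 0 (local maximum); x = 4 (local minimum)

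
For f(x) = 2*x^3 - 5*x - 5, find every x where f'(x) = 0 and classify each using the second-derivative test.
f'(x) = 6*x^2 - 5

Solve f'(x) = 0:
  6*x^2 - 5 = 0 has no rational roots; quadratic formula: x = (0 ± √120)/12.
  ⇒ x = -sqrt(30)/6 ≈ -0.9129, sqrt(30)/6 ≈ 0.9129

f''(x) = 12*x
Second-derivative test at each critical point:
  f''(-0.9129) = -10.9545 < 0 → local maximum
  f''(0.9129) = 10.9545 > 0 → local minimum

Critical points: x = -sqrt(30)/6 ≈ -0.9129 (local maximum); x = sqrt(30)/6 ≈ 0.9129 (local minimum)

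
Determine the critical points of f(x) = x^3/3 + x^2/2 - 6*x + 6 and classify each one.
f'(x) = x^2 + x - 6

Solve f'(x) = 0:
  Factor: x^2 + x - 6 = (x - 2)*(x + 3) = 0.
  ⇒ x = -3, 2

f''(x) = 2*x + 1
Second-derivative test at each critical point:
  f''(-3) = -5 < 0 → local maximum
  f''(2) = 5 > 0 → local minimum

Critical points: x = -3 (local maximum); x = 2 (local minimum)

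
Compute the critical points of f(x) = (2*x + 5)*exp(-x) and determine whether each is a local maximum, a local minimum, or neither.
f'(x) = (-2*x - 3)*exp(-x)

Solve f'(x) = 0:
  f'(x) = (-2*x - 3)·exp(-x) and exp(-x) > 0 for every x, so f'(x) = 0 ⇔ -2*x - 3 = 0.
  -2*x - 3 = 0.
  ⇒ x = -3/2

f''(x) = (2*x + 1)*exp(-x)
Second-derivative test at each critical point:
  f''(-3/2) = -8.9634 < 0 → local maximum

Critical points: x = -3/2 (local maximum)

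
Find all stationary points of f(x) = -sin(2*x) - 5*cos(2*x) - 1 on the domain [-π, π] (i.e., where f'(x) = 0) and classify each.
f'(x) = 10*sin(2*x) - 2*cos(2*x)

Solve f'(x) = 0 on [-π, π]:
  f'(x) = 0 ⇔ -cos(2*x) = -5*sin(2*x) ⇔ tan(2*x) = 1/5, i.e. 2*x = arctan(1/5) + nπ; keep the solutions lying in [-π, π].
  ⇒ x = -pi + atan(1/5)/2 ≈ -3.0429, -pi/2 + atan(1/5)/2 ≈ -1.4721, atan(1/5)/2 ≈ 0.0987, atan(1/5)/2 + pi/2 ≈ 1.6695

f''(x) = 4*sin(2*x) + 20*cos(2*x)
Second-derivative test at each critical point:
  f''(-3.0429) = 20.3961 > 0 → local minimum
  f''(-1.4721) = -20.3961 < 0 → local maximum
  f''(0.0987) = 20.3961 > 0 → local minimum
  f''(1.6695) = -20.3961 < 0 → local maximum

Critical points: x = -pi + atan(1/5)/2 ≈ -3.0429 (local minimum); x = -pi/2 + atan(1/5)/2 ≈ -1.4721 (local maximum); x = atan(1/5)/2 ≈ 0.0987 (local minimum); x = atan(1/5)/2 + pi/2 ≈ 1.6695 (local maximum)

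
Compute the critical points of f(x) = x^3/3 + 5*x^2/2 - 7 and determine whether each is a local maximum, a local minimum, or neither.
f'(x) = x*(x + 5)

Solve f'(x) = 0:
  Factor: x^2 + 5*x = x*(x + 5) = 0.
  ⇒ x = -5, 0

f''(x) = 2*x + 5
Second-derivative test at each critical point:
  f''(-5) = -5 < 0 → local maximum
  f''(0) = 5 > 0 → local minimum

Critical points: x = -5 (local maximum); x = 0 (local minimum)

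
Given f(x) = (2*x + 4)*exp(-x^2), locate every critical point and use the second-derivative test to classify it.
f'(x) = 2*(-2*x*(x + 2) + 1)*exp(-x^2)

Solve f'(x) = 0:
  f'(x) = (-4*x^2 - 8*x + 2)·exp(-x^2) and exp(-x^2) > 0 for every x, so f'(x) = 0 ⇔ -4*x^2 - 8*x + 2 = 0.
  Factor: -4*x^2 - 8*x + 2 = -2*(2*x^2 + 4*x - 1); 2*x^2 + 4*x - 1 = 0 has no rational roots; quadratic formula: x = (-4 ± √24)/4.
  ⇒ x = -sqrt(6)/2 - 1 ≈ -2.2247, -1 + sqrt(6)/2 ≈ 0.2247

f''(x) = 4*(2*x^2*(x + 2) - 3*x - 2)*exp(-x^2)
Second-derivative test at each critical point:
  f''(-2.2247) = 0.0694 > 0 → local minimum
  f''(0.2247) = -9.3154 < 0 → local maximum

Critical points: x = -sqrt(6)/2 - 1 ≈ -2.2247 (local minimum); x = -1 + sqrt(6)/2 ≈ 0.2247 (local maximum)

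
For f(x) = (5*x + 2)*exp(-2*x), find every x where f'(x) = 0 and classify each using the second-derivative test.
f'(x) = (1 - 10*x)*exp(-2*x)

Solve f'(x) = 0:
  f'(x) = (1 - 10*x)·exp(-2*x) and exp(-2*x) > 0 for every x, so f'(x) = 0 ⇔ 1 - 10*x = 0.
  1 - 10*x = 0.
  ⇒ x = 1/10

f''(x) = 4*(5*x - 3)*exp(-2*x)
Second-derivative test at each critical point:
  f''(1/10) = -8.1873 < 0 → local maximum

Critical points: x = 1/10 (local maximum)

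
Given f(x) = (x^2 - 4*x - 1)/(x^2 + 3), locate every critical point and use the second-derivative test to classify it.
f'(x) = 4*(x^2 + 2*x - 3)/(x^4 + 6*x^2 + 9)

Solve f'(x) = 0:
  f'(x) = 4*(x - 1)*(x + 3)/(x^2 + 3)^2; the denominator is positive wherever f is defined, so f'(x) = 0 ⇔ 4*x^2 + 8*x - 12 = 0.
  Factor: 4*x^2 + 8*x - 12 = 4*(x - 1)*(x + 3) = 0.
  ⇒ x = -3, 1

f''(x) = 8*(-x^3 - 3*x^2 + 9*x + 3)/(x^6 + 9*x^4 + 27*x^2 + 27)
Second-derivative test at each critical point:
  f''(-3) = -1/9 < 0 → local maximum
  f''(1) = 1 > 0 → local minimum

Critical points: x = -3 (local maximum); x = 1 (local minimum)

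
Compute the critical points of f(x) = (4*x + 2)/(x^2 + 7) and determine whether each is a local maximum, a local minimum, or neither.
f'(x) = 4*(-x^2 - x + 7)/(x^4 + 14*x^2 + 49)

Solve f'(x) = 0:
  f'(x) = -4*(x^2 + x - 7)/(x^2 + 7)^2; the denominator is positive wherever f is defined, so f'(x) = 0 ⇔ -4*x^2 - 4*x + 28 = 0.
  Factor: -4*x^2 - 4*x + 28 = -4*(x^2 + x - 7); x^2 + x - 7 = 0 has no rational roots; quadratic formula: x = (-1 ± √29)/2.
  ⇒ x = -sqrt(29)/2 - 1/2 ≈ -3.1926, -1/2 + sqrt(29)/2 ≈ 2.1926

f''(x) = 4*(4*x^2*(2*x + 1) - (6*x + 1)*(x^2 + 7))/(x^2 + 7)^3
Second-derivative test at each critical point:
  f''(-3.1926) = 0.0729 > 0 → local minimum
  f''(2.1926) = -0.1545 < 0 → local maximum

Critical points: x = -sqrt(29)/2 - 1/2 ≈ -3.1926 (local minimum); x = -1/2 + sqrt(29)/2 ≈ 2.1926 (local maximum)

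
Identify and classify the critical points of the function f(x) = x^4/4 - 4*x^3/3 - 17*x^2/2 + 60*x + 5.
f'(x) = x^3 - 4*x^2 - 17*x + 60

Solve f'(x) = 0:
  Factor: x^3 - 4*x^2 - 17*x + 60 = (x - 5)*(x - 3)*(x + 4) = 0.
  ⇒ x = -4, 3, 5

f''(x) = 3*x^2 - 8*x - 17
Second-derivative test at each critical point:
  f''(-4) = 63 > 0 → local minimum
  f''(3) = -14 < 0 → local maximum
  f''(5) = 18 > 0 → local minimum

Critical points: x = -4 (local minimum); x = 3 (local maximum); x = 5 (local minimum)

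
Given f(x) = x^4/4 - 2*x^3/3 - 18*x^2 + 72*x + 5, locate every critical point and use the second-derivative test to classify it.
f'(x) = x^3 - 2*x^2 - 36*x + 72

Solve f'(x) = 0:
  Factor: x^3 - 2*x^2 - 36*x + 72 = (x - 6)*(x - 2)*(x + 6) = 0.
  ⇒ x = -6, 2, 6

f''(x) = 3*x^2 - 4*x - 36
Second-derivative test at each critical point:
  f''(-6) = 96 > 0 → local minimum
  f''(2) = -32 < 0 → local maximum
  f''(6) = 48 > 0 → local minimum

Critical points: x = -6 (local minimum); x = 2 (local maximum); x = 6 (local minimum)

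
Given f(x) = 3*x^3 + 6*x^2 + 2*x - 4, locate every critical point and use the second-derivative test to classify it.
f'(x) = 9*x^2 + 12*x + 2

Solve f'(x) = 0:
  9*x^2 + 12*x + 2 = 0 has no rational roots; quadratic formula: x = (-12 ± √72)/18.
  ⇒ x = -2/3 - sqrt(2)/3 ≈ -1.1381, -2/3 + sqrt(2)/3 ≈ -0.1953

f''(x) = 18*x + 12
Second-derivative test at each critical point:
  f''(-1.1381) = -8.4853 < 0 → local maximum
  f''(-0.1953) = 8.4853 > 0 → local minimum

Critical points: x = -2/3 - sqrt(2)/3 ≈ -1.1381 (local maximum); x = -2/3 + sqrt(2)/3 ≈ -0.1953 (local minimum)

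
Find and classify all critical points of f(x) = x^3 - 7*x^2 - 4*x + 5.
f'(x) = 3*x^2 - 14*x - 4

Solve f'(x) = 0:
  3*x^2 - 14*x - 4 = 0 has no rational roots; quadratic formula: x = (14 ± √244)/6.
  ⇒ x = 7/3 - sqrt(61)/3 ≈ -0.2701, 7/3 + sqrt(61)/3 ≈ 4.9367

f''(x) = 6*x - 14
Second-derivative test at each critical point:
  f''(-0.2701) = -15.6205 < 0 → local maximum
  f''(4.9367) = 15.6205 > 0 → local minimum

Critical points: x = 7/3 - sqrt(61)/3 ≈ -0.2701 (local maximum); x = 7/3 + sqrt(61)/3 ≈ 4.9367 (local minimum)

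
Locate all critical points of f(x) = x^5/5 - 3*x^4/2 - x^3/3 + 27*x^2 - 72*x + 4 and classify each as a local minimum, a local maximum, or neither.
f'(x) = x^4 - 6*x^3 - x^2 + 54*x - 72

Solve f'(x) = 0:
  Factor: x^4 - 6*x^3 - x^2 + 54*x - 72 = (x - 4)*(x - 3)*(x - 2)*(x + 3) = 0.
  ⇒ x = -3, 2, 3, 4

f''(x) = 4*x^3 - 18*x^2 - 2*x + 54
Second-derivative test at each critical point:
  f''(-3) = -210 < 0 → local maximum
  f''(2) = 10 > 0 → local minimum
  f''(3) = -6 < 0 → local maximum
  f''(4) = 14 > 0 → local minimum

Critical points: x = -3 (local maximum); x = 2 (local minimum); x = 3 (local maximum); x = 4 (local minimum)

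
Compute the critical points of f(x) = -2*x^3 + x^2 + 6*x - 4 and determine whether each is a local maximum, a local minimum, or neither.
f'(x) = -6*x^2 + 2*x + 6

Solve f'(x) = 0:
  Factor: -6*x^2 + 2*x + 6 = -2*(3*x^2 - x - 3); 3*x^2 - x - 3 = 0 has no rational roots; quadratic formula: x = (1 ± √37)/6.
  ⇒ x = 1/6 - sqrt(37)/6 ≈ -0.8471, 1/6 + sqrt(37)/6 ≈ 1.1805

f''(x) = 2 - 12*x
Second-derivative test at each critical point:
  f''(-0.8471) = 12.1655 > 0 → local minimum
  f''(1.1805) = -12.1655 < 0 → local maximum

Critical points: x = 1/6 - sqrt(37)/6 ≈ -0.8471 (local minimum); x = 1/6 + sqrt(37)/6 ≈ 1.1805 (local maximum)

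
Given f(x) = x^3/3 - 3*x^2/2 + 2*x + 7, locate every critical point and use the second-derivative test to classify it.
f'(x) = x^2 - 3*x + 2

Solve f'(x) = 0:
  Factor: x^2 - 3*x + 2 = (x - 2)*(x - 1) = 0.
  ⇒ x = 1, 2

f''(x) = 2*x - 3
Second-derivative test at each critical point:
  f''(1) = -1 < 0 → local maximum
  f''(2) = 1 > 0 → local minimum

Critical points: x = 1 (local maximum); x = 2 (local minimum)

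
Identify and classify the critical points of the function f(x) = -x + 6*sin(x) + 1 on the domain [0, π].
f'(x) = 6*cos(x) - 1

Solve f'(x) = 0 on [0, π]:
  f'(x) = 0 ⇔ cos(x) = 1/6, i.e. x = ±arccos(1/6) + 2nπ; keep the solutions lying in [0, π].
  ⇒ x = acos(1/6) ≈ 1.4033

f''(x) = -6*sin(x)
Second-derivative test at each critical point:
  f''(1.4033) = -5.9161 < 0 → local maximum

Critical points: x = acos(1/6) ≈ 1.4033 (local maximum)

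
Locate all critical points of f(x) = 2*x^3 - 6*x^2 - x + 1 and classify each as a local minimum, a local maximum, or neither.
f'(x) = 6*x^2 - 12*x - 1

Solve f'(x) = 0:
  6*x^2 - 12*x - 1 = 0 has no rational roots; quadratic formula: x = (12 ± √168)/12.
  ⇒ x = 1 - sqrt(42)/6 ≈ -0.0801, 1 + sqrt(42)/6 ≈ 2.0801

f''(x) = 12*x - 12
Second-derivative test at each critical point:
  f''(-0.0801) = -12.9615 < 0 → local maximum
  f''(2.0801) = 12.9615 > 0 → local minimum

Critical points: x = 1 - sqrt(42)/6 ≈ -0.0801 (local maximum); x = 1 + sqrt(42)/6 ≈ 2.0801 (local minimum)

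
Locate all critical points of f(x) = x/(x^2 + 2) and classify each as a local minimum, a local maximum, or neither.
f'(x) = (2 - x^2)/(x^4 + 4*x^2 + 4)

Solve f'(x) = 0:
  f'(x) = -(x^2 - 2)/(x^2 + 2)^2; the denominator is positive wherever f is defined, so f'(x) = 0 ⇔ 2 - x^2 = 0.
  x^2 - 2 = 0 has no rational roots; quadratic formula: x = (0 ± √8)/2.
  ⇒ x = -sqrt(2) ≈ -1.4142, sqrt(2) ≈ 1.4142

f''(x) = 2*x*(x^2 - 6)/(x^2 + 2)^3
Second-derivative test at each critical point:
  f''(-1.4142) = 0.1768 > 0 → local minimum
  f''(1.4142) = -0.1768 < 0 → local maximum

Critical points: x = -sqrt(2) ≈ -1.4142 (local minimum); x = sqrt(2) ≈ 1.4142 (local maximum)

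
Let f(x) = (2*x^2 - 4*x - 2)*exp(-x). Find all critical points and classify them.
f'(x) = 2*(-x^2 + 4*x - 1)*exp(-x)

Solve f'(x) = 0:
  f'(x) = (-2*x^2 + 8*x - 2)·exp(-x) and exp(-x) > 0 for every x, so f'(x) = 0 ⇔ -2*x^2 + 8*x - 2 = 0.
  Factor: -2*x^2 + 8*x - 2 = -2*(x^2 - 4*x + 1); x^2 - 4*x + 1 = 0 has no rational roots; quadratic formula: x = (4 ± √12)/2.
  ⇒ x = 2 - sqrt(3) ≈ 0.2679, sqrt(3) + 2 ≈ 3.7321

f''(x) = 2*(x^2 - 6*x + 5)*exp(-x)
Second-derivative test at each critical point:
  f''(0.2679) = 5.2997 > 0 → local minimum
  f''(3.7321) = -0.1659 < 0 → local maximum

Critical points: x = 2 - sqrt(3) ≈ 0.2679 (local minimum); x = sqrt(3) + 2 ≈ 3.7321 (local maximum)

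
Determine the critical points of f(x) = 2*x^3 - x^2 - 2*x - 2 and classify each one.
f'(x) = 6*x^2 - 2*x - 2

Solve f'(x) = 0:
  Factor: 6*x^2 - 2*x - 2 = 2*(3*x^2 - x - 1); 3*x^2 - x - 1 = 0 has no rational roots; quadratic formula: x = (1 ± √13)/6.
  ⇒ x = 1/6 - sqrt(13)/6 ≈ -0.4343, 1/6 + sqrt(13)/6 ≈ 0.7676

f''(x) = 12*x - 2
Second-derivative test at each critical point:
  f''(-0.4343) = -7.2111 < 0 → local maximum
  f''(0.7676) = 7.2111 > 0 → local minimum

Critical points: x = 1/6 - sqrt(13)/6 ≈ -0.4343 (local maximum); x = 1/6 + sqrt(13)/6 ≈ 0.7676 (local minimum)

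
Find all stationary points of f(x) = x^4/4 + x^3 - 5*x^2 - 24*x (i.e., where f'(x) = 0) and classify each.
f'(x) = x^3 + 3*x^2 - 10*x - 24

Solve f'(x) = 0:
  Factor: x^3 + 3*x^2 - 10*x - 24 = (x - 3)*(x + 2)*(x + 4) = 0.
  ⇒ x = -4, -2, 3

f''(x) = 3*x^2 + 6*x - 10
Second-derivative test at each critical point:
  f''(-4) = 14 > 0 → local minimum
  f''(-2) = -10 < 0 → local maximum
  f''(3) = 35 > 0 → local minimum

Critical points: x = -4 (local minimum); x = -2 (local maximum); x = 3 (local minimum)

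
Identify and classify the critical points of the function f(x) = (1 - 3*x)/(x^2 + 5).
f'(x) = (3*x^2 - 2*x - 15)/(x^4 + 10*x^2 + 25)

Solve f'(x) = 0:
  f'(x) = (3*x^2 - 2*x - 15)/(x^2 + 5)^2; the denominator is positive wherever f is defined, so f'(x) = 0 ⇔ 3*x^2 - 2*x - 15 = 0.
  3*x^2 - 2*x - 15 = 0 has no rational roots; quadratic formula: x = (2 ± √184)/6.
  ⇒ x = 1/3 - sqrt(46)/3 ≈ -1.9274, 1/3 + sqrt(46)/3 ≈ 2.5941

f''(x) = 2*(4*x^2*(1 - 3*x) + (9*x - 1)*(x^2 + 5))/(x^2 + 5)^3
Second-derivative test at each critical point:
  f''(-1.9274) = -0.1786 < 0 → local maximum
  f''(2.5941) = 0.0986 > 0 → local minimum

Critical points: x = 1/3 - sqrt(46)/3 ≈ -1.9274 (local maximum); x = 1/3 + sqrt(46)/3 ≈ 2.5941 (local minimum)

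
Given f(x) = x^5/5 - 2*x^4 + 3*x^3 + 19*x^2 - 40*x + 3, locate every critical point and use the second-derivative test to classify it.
f'(x) = x^4 - 8*x^3 + 9*x^2 + 38*x - 40

Solve f'(x) = 0:
  Factor: x^4 - 8*x^3 + 9*x^2 + 38*x - 40 = (x - 5)*(x - 4)*(x - 1)*(x + 2) = 0.
  ⇒ x = -2, 1, 4, 5

f''(x) = 4*x^3 - 24*x^2 + 18*x + 38
Second-derivative test at each critical point:
  f''(-2) = -126 < 0 → local maximum
  f''(1) = 36 > 0 → local minimum
  f''(4) = -18 < 0 → local maximum
  f''(5) = 28 > 0 → local minimum

Critical points: x = -2 (local maximum); x = 1 (local minimum); x = 4 (local maximum); x = 5 (local minimum)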